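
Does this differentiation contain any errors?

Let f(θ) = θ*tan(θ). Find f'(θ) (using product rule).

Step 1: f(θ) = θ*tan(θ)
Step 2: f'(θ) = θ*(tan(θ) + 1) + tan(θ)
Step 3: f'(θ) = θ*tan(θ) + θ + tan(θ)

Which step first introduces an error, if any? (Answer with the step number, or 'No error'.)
Step 2

Step 2 is incorrect due to a wrong exponent.
The step shows: θ*(tan(θ) + 1) + tan(θ)
The correct value should be: θ*(tan(θ)**2 + 1) + tan(θ)

Explanation: The exponent 2 on tan(θ) was incorrectly written as 1: the term θ*(tan(θ)**2 + 1) was incorrectly written as θ*(tan(θ) + 1)
The later steps are derived from this incorrect expression, so the error originates in Step 2.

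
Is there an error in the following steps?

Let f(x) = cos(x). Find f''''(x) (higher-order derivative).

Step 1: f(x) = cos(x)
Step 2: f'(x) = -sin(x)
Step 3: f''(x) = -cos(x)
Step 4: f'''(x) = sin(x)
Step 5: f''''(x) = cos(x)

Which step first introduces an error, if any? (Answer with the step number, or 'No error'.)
No error

All steps in this derivation are correct.
The final answer f''''(x) = cos(x) is valid.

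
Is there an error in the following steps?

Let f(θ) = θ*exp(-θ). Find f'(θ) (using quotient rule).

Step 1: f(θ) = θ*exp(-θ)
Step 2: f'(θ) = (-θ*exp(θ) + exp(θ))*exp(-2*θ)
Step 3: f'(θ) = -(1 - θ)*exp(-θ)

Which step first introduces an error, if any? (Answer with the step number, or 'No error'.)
Step 3

Step 3 is incorrect due to a sign flip.
The step shows: -(1 - θ)*exp(-θ)
The correct value should be: (1 - θ)*exp(-θ)

Explanation: The sign of the whole expression was flipped: the term (1 - θ)*exp(-θ) was incorrectly written as -(1 - θ)*exp(-θ)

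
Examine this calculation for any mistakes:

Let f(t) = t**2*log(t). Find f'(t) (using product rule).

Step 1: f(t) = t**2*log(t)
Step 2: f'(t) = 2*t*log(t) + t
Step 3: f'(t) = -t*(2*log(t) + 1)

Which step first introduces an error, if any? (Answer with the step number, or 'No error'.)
Step 3

Step 3 is incorrect due to a sign flip.
The step shows: -t*(2*log(t) + 1)
The correct value should be: t*(2*log(t) + 1)

Explanation: The sign of the whole expression was flipped: the term t*(2*log(t) + 1) was incorrectly written as -t*(2*log(t) + 1)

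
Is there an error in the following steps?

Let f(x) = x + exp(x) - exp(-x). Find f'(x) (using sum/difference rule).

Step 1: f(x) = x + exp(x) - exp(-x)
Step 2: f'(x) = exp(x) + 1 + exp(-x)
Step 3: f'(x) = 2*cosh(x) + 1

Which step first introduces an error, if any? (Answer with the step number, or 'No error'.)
No error

All steps in this derivation are correct.
The final answer f'(x) = 2*cosh(x) + 1 is valid.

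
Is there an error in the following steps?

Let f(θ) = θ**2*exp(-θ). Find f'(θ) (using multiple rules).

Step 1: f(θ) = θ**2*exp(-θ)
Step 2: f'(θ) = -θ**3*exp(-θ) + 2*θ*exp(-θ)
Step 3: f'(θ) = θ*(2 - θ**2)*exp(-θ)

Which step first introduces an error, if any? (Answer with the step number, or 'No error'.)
Step 2

Step 2 is incorrect due to a wrong exponent.
The step shows: -θ**3*exp(-θ) + 2*θ*exp(-θ)
The correct value should be: -θ**2*exp(-θ) + 2*θ*exp(-θ)

Explanation: The exponent 2 on θ was incorrectly written as 3: the term -θ**2*exp(-θ) was incorrectly written as -θ**3*exp(-θ)
The later steps are derived from this incorrect expression, so the error originates in Step 2.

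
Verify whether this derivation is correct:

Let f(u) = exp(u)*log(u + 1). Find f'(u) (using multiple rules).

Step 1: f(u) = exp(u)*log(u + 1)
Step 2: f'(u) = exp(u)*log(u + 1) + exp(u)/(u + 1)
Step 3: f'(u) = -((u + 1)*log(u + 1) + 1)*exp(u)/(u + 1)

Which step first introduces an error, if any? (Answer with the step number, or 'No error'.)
Step 3

Step 3 is incorrect due to a sign flip.
The step shows: -((u + 1)*log(u + 1) + 1)*exp(u)/(u + 1)
The correct value should be: ((u + 1)*log(u + 1) + 1)*exp(u)/(u + 1)

Explanation: The sign of the whole expression was flipped: the term ((u + 1)*log(u + 1) + 1)*exp(u)/(u + 1) was incorrectly written as -((u + 1)*log(u + 1) + 1)*exp(u)/(u + 1)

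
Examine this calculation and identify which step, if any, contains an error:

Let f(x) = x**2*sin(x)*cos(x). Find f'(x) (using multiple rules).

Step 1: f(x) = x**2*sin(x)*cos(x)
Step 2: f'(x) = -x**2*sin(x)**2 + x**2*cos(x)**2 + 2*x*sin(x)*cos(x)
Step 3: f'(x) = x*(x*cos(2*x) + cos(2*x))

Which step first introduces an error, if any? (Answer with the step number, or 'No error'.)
Step 3

Step 3 is incorrect due to a wrong trig function.
The step shows: x*(x*cos(2*x) + cos(2*x))
The correct value should be: x*(x*cos(2*x) + sin(2*x))

Explanation: sin(2*x) was incorrectly written as cos(2*x): the term x*(x*cos(2*x) + sin(2*x)) was incorrectly written as x*(x*cos(2*x) + cos(2*x))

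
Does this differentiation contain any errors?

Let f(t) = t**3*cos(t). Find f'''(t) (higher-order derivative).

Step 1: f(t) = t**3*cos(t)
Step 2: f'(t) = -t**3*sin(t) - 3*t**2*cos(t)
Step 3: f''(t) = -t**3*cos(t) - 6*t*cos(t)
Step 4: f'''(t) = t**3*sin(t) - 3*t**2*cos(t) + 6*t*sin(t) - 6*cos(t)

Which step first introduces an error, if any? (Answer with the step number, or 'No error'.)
Step 2

Step 2 is incorrect due to a sign flip.
The step shows: -t**3*sin(t) - 3*t**2*cos(t)
The correct value should be: -t**3*sin(t) + 3*t**2*cos(t)

Explanation: The sign of one term was flipped: the term 3*t**2*cos(t) was incorrectly written as -3*t**2*cos(t)
The later steps are derived from this incorrect expression, so the error originates in Step 2.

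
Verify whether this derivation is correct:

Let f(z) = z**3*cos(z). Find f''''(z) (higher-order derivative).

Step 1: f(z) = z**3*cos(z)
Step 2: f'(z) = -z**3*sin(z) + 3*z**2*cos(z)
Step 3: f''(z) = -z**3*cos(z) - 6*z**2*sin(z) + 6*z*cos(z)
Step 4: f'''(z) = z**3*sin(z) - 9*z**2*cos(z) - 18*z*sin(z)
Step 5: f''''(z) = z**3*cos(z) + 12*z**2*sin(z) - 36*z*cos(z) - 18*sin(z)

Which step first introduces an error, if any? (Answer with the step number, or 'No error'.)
Step 4

Step 4 is incorrect due to a dropped term.
The step shows: z**3*sin(z) - 9*z**2*cos(z) - 18*z*sin(z)
The correct value should be: z**3*sin(z) - 9*z**2*cos(z) - 18*z*sin(z) + 6*cos(z)

Explanation: A term was dropped: the term 6*cos(z) was incorrectly omitted
The later steps are derived from this incorrect expression, so the error originates in Step 4.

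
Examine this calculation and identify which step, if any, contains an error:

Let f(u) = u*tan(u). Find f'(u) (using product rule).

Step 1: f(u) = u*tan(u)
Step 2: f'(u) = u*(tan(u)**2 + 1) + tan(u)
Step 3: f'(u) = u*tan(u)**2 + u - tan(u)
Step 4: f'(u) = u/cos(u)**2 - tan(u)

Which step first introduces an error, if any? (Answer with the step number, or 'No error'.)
Step 3

Step 3 is incorrect due to a sign flip.
The step shows: u*tan(u)**2 + u - tan(u)
The correct value should be: u*tan(u)**2 + u + tan(u)

Explanation: The sign of one term was flipped: the term tan(u) was incorrectly written as -tan(u)
The later steps are derived from this incorrect expression, so the error originates in Step 3.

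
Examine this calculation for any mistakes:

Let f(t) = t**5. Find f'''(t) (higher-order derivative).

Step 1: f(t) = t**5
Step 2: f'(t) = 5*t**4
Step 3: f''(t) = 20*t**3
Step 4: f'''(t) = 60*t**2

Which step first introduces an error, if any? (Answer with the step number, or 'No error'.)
No error

All steps in this derivation are correct.
The final answer f'''(t) = 60*t**2 is valid.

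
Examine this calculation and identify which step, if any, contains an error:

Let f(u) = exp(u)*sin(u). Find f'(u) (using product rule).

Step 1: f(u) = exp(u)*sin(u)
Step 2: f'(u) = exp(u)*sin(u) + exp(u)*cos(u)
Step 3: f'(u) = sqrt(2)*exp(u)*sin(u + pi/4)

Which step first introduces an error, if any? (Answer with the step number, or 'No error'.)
No error

All steps in this derivation are correct.
The final answer f'(u) = sqrt(2)*exp(u)*sin(u + pi/4) is valid.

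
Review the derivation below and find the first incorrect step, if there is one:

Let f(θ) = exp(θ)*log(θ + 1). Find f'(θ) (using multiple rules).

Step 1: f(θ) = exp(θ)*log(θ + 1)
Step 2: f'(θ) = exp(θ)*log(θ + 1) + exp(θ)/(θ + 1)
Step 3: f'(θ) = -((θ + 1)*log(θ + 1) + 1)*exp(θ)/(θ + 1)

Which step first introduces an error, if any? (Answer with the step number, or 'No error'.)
Step 3

Step 3 is incorrect due to a sign flip.
The step shows: -((θ + 1)*log(θ + 1) + 1)*exp(θ)/(θ + 1)
The correct value should be: ((θ + 1)*log(θ + 1) + 1)*exp(θ)/(θ + 1)

Explanation: The sign of the whole expression was flipped: the term ((θ + 1)*log(θ + 1) + 1)*exp(θ)/(θ + 1) was incorrectly written as -((θ + 1)*log(θ + 1) + 1)*exp(θ)/(θ + 1)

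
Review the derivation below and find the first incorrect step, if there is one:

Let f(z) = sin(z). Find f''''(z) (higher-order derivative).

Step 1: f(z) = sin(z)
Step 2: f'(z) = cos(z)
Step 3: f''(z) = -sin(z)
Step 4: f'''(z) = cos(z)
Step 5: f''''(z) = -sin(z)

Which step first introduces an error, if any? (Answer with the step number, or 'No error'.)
Step 4

Step 4 is incorrect due to a sign flip.
The step shows: cos(z)
The correct value should be: -cos(z)

Explanation: The sign of the whole expression was flipped: the term -cos(z) was incorrectly written as cos(z)
The later steps are derived from this incorrect expression, so the error originates in Step 4.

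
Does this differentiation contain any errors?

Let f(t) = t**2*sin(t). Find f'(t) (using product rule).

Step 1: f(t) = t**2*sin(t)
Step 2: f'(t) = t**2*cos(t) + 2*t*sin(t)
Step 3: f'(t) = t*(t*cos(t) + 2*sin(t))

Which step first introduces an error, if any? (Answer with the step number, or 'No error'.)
No error

All steps in this derivation are correct.
The final answer f'(t) = t*(t*cos(t) + 2*sin(t)) is valid.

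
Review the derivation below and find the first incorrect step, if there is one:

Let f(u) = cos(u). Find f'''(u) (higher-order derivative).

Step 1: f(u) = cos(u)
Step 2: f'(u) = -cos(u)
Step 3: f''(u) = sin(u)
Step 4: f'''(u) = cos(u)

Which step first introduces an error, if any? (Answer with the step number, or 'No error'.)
Step 2

Step 2 is incorrect due to a wrong trig function.
The step shows: -cos(u)
The correct value should be: -sin(u)

Explanation: sin(u) was incorrectly written as cos(u): the term -sin(u) was incorrectly written as -cos(u)
The later steps are derived from this incorrect expression, so the error originates in Step 2.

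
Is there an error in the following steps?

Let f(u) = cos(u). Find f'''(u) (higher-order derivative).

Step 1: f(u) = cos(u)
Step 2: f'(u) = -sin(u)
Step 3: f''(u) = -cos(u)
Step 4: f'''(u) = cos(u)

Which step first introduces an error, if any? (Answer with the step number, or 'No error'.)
Step 4

Step 4 is incorrect due to a wrong trig function.
The step shows: cos(u)
The correct value should be: sin(u)

Explanation: sin(u) was incorrectly written as cos(u): the term sin(u) was incorrectly written as cos(u)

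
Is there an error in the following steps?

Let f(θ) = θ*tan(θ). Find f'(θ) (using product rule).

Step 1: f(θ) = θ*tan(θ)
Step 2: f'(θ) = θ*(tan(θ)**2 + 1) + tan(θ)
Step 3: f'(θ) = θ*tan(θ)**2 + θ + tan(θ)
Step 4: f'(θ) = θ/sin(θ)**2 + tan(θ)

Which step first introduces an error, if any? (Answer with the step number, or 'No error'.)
Step 4

Step 4 is incorrect due to a wrong trig function.
The step shows: θ/sin(θ)**2 + tan(θ)
The correct value should be: θ/cos(θ)**2 + tan(θ)

Explanation: cos(θ) was incorrectly written as sin(θ): the term θ/cos(θ)**2 was incorrectly written as θ/sin(θ)**2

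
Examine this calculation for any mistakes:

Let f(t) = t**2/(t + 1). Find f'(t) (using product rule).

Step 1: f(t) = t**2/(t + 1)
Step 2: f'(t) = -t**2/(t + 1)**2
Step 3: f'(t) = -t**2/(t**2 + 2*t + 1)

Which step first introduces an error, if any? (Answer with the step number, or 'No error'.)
Step 2

Step 2 is incorrect due to a dropped term.
The step shows: -t**2/(t + 1)**2
The correct value should be: -t**2/(t + 1)**2 + 2*t/(t + 1)

Explanation: A term was dropped: the term 2*t/(t + 1) was incorrectly omitted
The later steps are derived from this incorrect expression, so the error originates in Step 2.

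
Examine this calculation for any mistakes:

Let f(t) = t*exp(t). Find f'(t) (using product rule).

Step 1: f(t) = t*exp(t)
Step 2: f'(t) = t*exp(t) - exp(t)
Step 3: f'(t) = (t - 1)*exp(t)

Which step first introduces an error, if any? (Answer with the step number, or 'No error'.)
Step 2

Step 2 is incorrect due to a sign flip.
The step shows: t*exp(t) - exp(t)
The correct value should be: t*exp(t) + exp(t)

Explanation: The sign of one term was flipped: the term exp(t) was incorrectly written as -exp(t)
The later steps are derived from this incorrect expression, so the error originates in Step 2.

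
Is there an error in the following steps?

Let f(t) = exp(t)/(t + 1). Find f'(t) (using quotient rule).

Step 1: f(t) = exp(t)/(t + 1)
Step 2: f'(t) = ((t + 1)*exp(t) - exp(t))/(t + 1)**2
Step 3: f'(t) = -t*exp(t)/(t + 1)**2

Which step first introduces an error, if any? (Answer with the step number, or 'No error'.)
Step 3

Step 3 is incorrect due to a sign flip.
The step shows: -t*exp(t)/(t + 1)**2
The correct value should be: t*exp(t)/(t + 1)**2

Explanation: The sign of the whole expression was flipped: the term t*exp(t)/(t + 1)**2 was incorrectly written as -t*exp(t)/(t + 1)**2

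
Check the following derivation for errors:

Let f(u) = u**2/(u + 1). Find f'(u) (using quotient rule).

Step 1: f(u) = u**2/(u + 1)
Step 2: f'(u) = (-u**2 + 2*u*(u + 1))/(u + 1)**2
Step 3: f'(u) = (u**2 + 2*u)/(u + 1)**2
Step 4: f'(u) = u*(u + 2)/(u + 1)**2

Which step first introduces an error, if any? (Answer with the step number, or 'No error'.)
No error

All steps in this derivation are correct.
The final answer f'(u) = u*(u + 2)/(u + 1)**2 is valid.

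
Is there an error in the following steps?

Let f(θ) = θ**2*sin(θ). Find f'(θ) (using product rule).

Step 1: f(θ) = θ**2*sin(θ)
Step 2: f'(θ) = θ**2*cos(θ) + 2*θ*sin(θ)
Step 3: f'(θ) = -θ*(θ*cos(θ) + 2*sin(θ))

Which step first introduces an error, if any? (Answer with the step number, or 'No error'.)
Step 3

Step 3 is incorrect due to a sign flip.
The step shows: -θ*(θ*cos(θ) + 2*sin(θ))
The correct value should be: θ*(θ*cos(θ) + 2*sin(θ))

Explanation: The sign of the whole expression was flipped: the term θ*(θ*cos(θ) + 2*sin(θ)) was incorrectly written as -θ*(θ*cos(θ) + 2*sin(θ))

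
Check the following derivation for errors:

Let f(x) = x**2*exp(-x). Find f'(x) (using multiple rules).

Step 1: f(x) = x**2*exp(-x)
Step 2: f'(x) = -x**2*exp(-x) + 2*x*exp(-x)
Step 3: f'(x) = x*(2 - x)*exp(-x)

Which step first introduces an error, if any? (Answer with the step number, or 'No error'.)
No error

All steps in this derivation are correct.
The final answer f'(x) = x*(2 - x)*exp(-x) is valid.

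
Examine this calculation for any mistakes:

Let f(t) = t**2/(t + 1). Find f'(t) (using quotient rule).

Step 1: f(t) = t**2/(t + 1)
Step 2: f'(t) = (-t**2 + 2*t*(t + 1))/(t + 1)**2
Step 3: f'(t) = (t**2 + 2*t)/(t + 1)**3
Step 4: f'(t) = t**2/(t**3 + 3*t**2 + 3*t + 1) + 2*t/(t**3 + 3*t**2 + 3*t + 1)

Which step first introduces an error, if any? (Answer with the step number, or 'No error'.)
Step 3

Step 3 is incorrect due to a wrong exponent.
The step shows: (t**2 + 2*t)/(t + 1)**3
The correct value should be: (t**2 + 2*t)/(t + 1)**2

Explanation: The exponent -2 on t + 1 was incorrectly written as -3: the term (t**2 + 2*t)/(t + 1)**2 was incorrectly written as (t**2 + 2*t)/(t + 1)**3
The later steps are derived from this incorrect expression, so the error originates in Step 3.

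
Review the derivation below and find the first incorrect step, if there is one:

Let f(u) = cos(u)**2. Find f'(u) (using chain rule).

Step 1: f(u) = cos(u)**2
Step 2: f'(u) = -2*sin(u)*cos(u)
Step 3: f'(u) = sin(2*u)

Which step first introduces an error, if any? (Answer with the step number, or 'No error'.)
Step 3

Step 3 is incorrect due to a sign flip.
The step shows: sin(2*u)
The correct value should be: -sin(2*u)

Explanation: The sign of the whole expression was flipped: the term -sin(2*u) was incorrectly written as sin(2*u)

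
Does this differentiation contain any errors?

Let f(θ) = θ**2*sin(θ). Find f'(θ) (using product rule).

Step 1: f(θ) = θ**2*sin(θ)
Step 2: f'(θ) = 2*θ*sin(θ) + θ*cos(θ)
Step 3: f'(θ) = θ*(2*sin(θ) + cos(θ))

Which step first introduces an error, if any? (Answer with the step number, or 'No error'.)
Step 2

Step 2 is incorrect due to a wrong exponent.
The step shows: 2*θ*sin(θ) + θ*cos(θ)
The correct value should be: θ**2*cos(θ) + 2*θ*sin(θ)

Explanation: The exponent 2 on θ was incorrectly written as 1: the term θ**2*cos(θ) was incorrectly written as θ*cos(θ)
The later steps are derived from this incorrect expression, so the error originates in Step 2.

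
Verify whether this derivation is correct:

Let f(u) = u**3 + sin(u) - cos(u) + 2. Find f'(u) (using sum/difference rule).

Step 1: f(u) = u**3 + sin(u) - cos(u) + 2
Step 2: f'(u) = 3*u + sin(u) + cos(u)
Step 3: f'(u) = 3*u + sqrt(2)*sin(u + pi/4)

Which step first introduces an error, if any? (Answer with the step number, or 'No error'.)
Step 2

Step 2 is incorrect due to a wrong exponent.
The step shows: 3*u + sin(u) + cos(u)
The correct value should be: 3*u**2 + sin(u) + cos(u)

Explanation: The exponent 2 on u was incorrectly written as 1: the term 3*u**2 was incorrectly written as 3*u
The later steps are derived from this incorrect expression, so the error originates in Step 2.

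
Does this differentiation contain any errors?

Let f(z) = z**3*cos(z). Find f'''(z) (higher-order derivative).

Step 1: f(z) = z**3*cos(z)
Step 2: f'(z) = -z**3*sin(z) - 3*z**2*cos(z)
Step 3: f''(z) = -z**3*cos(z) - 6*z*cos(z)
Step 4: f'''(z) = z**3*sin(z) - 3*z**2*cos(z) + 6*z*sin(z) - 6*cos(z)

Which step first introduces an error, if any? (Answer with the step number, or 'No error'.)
Step 2

Step 2 is incorrect due to a sign flip.
The step shows: -z**3*sin(z) - 3*z**2*cos(z)
The correct value should be: -z**3*sin(z) + 3*z**2*cos(z)

Explanation: The sign of one term was flipped: the term 3*z**2*cos(z) was incorrectly written as -3*z**2*cos(z)
The later steps are derived from this incorrect expression, so the error originates in Step 2.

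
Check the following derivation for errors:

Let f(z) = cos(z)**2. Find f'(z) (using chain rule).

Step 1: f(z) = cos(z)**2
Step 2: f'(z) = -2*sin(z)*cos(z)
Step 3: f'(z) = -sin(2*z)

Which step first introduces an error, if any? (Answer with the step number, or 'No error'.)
No error

All steps in this derivation are correct.
The final answer f'(z) = -sin(2*z) is valid.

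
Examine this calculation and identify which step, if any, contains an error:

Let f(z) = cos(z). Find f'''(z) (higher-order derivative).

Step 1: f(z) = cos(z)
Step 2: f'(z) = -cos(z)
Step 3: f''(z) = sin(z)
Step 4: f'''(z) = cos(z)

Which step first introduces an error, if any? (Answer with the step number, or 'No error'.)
Step 2

Step 2 is incorrect due to a wrong trig function.
The step shows: -cos(z)
The correct value should be: -sin(z)

Explanation: sin(z) was incorrectly written as cos(z): the term -sin(z) was incorrectly written as -cos(z)
The later steps are derived from this incorrect expression, so the error originates in Step 2.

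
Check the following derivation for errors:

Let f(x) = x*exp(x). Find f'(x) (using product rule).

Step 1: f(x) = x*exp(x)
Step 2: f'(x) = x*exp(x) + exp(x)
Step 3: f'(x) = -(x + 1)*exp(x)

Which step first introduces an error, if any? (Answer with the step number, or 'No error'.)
Step 3

Step 3 is incorrect due to a sign flip.
The step shows: -(x + 1)*exp(x)
The correct value should be: (x + 1)*exp(x)

Explanation: The sign of the whole expression was flipped: the term (x + 1)*exp(x) was incorrectly written as -(x + 1)*exp(x)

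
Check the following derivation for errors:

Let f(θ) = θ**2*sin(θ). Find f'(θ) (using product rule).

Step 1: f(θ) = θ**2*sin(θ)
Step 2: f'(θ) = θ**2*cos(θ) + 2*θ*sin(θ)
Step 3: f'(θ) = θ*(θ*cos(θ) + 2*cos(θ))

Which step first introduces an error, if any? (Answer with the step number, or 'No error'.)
Step 3

Step 3 is incorrect due to a wrong trig function.
The step shows: θ*(θ*cos(θ) + 2*cos(θ))
The correct value should be: θ*(θ*cos(θ) + 2*sin(θ))

Explanation: sin(θ) was incorrectly written as cos(θ): the term θ*(θ*cos(θ) + 2*sin(θ)) was incorrectly written as θ*(θ*cos(θ) + 2*cos(θ))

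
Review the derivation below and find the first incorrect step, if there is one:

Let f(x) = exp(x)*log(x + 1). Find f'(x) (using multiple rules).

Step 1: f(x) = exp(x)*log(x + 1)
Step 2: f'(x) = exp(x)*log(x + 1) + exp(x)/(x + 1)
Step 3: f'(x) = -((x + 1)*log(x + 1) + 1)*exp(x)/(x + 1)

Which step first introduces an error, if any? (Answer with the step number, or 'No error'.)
Step 3

Step 3 is incorrect due to a sign flip.
The step shows: -((x + 1)*log(x + 1) + 1)*exp(x)/(x + 1)
The correct value should be: ((x + 1)*log(x + 1) + 1)*exp(x)/(x + 1)

Explanation: The sign of the whole expression was flipped: the term ((x + 1)*log(x + 1) + 1)*exp(x)/(x + 1) was incorrectly written as -((x + 1)*log(x + 1) + 1)*exp(x)/(x + 1)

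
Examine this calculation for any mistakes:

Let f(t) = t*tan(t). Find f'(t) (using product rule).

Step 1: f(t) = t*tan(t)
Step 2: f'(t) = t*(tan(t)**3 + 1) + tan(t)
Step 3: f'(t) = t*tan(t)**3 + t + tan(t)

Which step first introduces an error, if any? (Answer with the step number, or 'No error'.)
Step 2

Step 2 is incorrect due to a wrong exponent.
The step shows: t*(tan(t)**3 + 1) + tan(t)
The correct value should be: t*(tan(t)**2 + 1) + tan(t)

Explanation: The exponent 2 on tan(t) was incorrectly written as 3: the term t*(tan(t)**2 + 1) was incorrectly written as t*(tan(t)**3 + 1)
The later steps are derived from this incorrect expression, so the error originates in Step 2.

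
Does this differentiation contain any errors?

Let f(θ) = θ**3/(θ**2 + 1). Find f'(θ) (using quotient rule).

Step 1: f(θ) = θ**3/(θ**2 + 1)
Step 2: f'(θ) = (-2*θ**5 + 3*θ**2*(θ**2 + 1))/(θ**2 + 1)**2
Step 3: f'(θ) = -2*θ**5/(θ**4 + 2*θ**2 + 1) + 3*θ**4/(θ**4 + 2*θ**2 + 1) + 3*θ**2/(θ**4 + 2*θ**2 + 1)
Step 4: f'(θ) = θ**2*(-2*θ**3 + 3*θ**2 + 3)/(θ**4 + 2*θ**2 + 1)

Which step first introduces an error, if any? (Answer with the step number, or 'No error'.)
Step 2

Step 2 is incorrect due to a wrong exponent.
The step shows: (-2*θ**5 + 3*θ**2*(θ**2 + 1))/(θ**2 + 1)**2
The correct value should be: (-2*θ**4 + 3*θ**2*(θ**2 + 1))/(θ**2 + 1)**2

Explanation: The exponent 4 on θ was incorrectly written as 5: the term (-2*θ**4 + 3*θ**2*(θ**2 + 1))/(θ**2 + 1)**2 was incorrectly written as (-2*θ**5 + 3*θ**2*(θ**2 + 1))/(θ**2 + 1)**2
The later steps are derived from this incorrect expression, so the error originates in Step 2.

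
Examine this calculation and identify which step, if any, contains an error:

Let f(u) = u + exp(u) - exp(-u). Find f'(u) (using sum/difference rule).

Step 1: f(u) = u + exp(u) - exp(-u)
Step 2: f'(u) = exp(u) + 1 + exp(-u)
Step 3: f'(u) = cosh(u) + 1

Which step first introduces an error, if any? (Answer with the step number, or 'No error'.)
Step 3

Step 3 is incorrect due to a wrong coefficient.
The step shows: cosh(u) + 1
The correct value should be: 2*cosh(u) + 1

Explanation: The coefficient 2 was incorrectly written as 1: the term 2*cosh(u) was incorrectly written as cosh(u)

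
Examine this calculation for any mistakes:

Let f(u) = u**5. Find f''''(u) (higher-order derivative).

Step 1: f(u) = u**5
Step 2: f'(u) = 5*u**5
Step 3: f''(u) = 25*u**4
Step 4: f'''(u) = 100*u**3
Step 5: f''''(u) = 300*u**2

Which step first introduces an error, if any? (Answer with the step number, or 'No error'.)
Step 2

Step 2 is incorrect due to a wrong exponent.
The step shows: 5*u**5
The correct value should be: 5*u**4

Explanation: The exponent 4 on u was incorrectly written as 5: the term 5*u**4 was incorrectly written as 5*u**5
The later steps are derived from this incorrect expression, so the error originates in Step 2.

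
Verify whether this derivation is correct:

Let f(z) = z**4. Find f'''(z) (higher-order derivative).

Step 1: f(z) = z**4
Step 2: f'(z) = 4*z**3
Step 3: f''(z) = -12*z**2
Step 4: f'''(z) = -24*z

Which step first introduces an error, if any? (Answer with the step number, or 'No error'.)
Step 3

Step 3 is incorrect due to a sign flip.
The step shows: -12*z**2
The correct value should be: 12*z**2

Explanation: The sign of the whole expression was flipped: the term 12*z**2 was incorrectly written as -12*z**2
The later steps are derived from this incorrect expression, so the error originates in Step 3.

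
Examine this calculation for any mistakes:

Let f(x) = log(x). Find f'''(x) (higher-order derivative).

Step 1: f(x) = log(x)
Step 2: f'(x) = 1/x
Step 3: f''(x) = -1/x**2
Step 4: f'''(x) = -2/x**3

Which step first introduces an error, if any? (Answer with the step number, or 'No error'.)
Step 4

Step 4 is incorrect due to a sign flip.
The step shows: -2/x**3
The correct value should be: 2/x**3

Explanation: The sign of the whole expression was flipped: the term 2/x**3 was incorrectly written as -2/x**3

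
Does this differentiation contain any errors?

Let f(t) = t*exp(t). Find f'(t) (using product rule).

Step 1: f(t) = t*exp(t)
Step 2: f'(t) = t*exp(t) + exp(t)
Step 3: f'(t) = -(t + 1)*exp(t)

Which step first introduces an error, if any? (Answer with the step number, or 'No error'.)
Step 3

Step 3 is incorrect due to a sign flip.
The step shows: -(t + 1)*exp(t)
The correct value should be: (t + 1)*exp(t)

Explanation: The sign of the whole expression was flipped: the term (t + 1)*exp(t) was incorrectly written as -(t + 1)*exp(t)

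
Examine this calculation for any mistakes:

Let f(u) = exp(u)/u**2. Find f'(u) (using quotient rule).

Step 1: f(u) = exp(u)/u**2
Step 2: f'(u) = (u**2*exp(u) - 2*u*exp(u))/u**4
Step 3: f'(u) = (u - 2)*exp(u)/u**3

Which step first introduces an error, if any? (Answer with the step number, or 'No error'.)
No error

All steps in this derivation are correct.
The final answer f'(u) = (u - 2)*exp(u)/u**3 is valid.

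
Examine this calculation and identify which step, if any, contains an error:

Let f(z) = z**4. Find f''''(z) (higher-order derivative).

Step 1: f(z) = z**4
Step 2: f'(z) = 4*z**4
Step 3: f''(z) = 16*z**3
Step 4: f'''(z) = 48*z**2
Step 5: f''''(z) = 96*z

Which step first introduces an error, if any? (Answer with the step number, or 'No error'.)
Step 2

Step 2 is incorrect due to a wrong exponent.
The step shows: 4*z**4
The correct value should be: 4*z**3

Explanation: The exponent 3 on z was incorrectly written as 4: the term 4*z**3 was incorrectly written as 4*z**4
The later steps are derived from this incorrect expression, so the error originates in Step 2.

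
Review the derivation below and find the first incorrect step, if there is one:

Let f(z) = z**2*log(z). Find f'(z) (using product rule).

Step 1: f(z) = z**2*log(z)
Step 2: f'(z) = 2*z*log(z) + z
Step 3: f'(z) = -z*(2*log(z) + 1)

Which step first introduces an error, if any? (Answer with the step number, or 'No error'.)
Step 3

Step 3 is incorrect due to a sign flip.
The step shows: -z*(2*log(z) + 1)
The correct value should be: z*(2*log(z) + 1)

Explanation: The sign of the whole expression was flipped: the term z*(2*log(z) + 1) was incorrectly written as -z*(2*log(z) + 1)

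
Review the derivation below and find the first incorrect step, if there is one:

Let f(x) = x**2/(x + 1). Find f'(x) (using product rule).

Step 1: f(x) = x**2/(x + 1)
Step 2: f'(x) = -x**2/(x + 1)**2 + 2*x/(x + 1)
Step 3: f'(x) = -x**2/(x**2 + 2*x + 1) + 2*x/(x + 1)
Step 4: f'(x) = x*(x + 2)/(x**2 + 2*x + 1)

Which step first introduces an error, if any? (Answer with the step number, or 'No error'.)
No error

All steps in this derivation are correct.
The final answer f'(x) = x*(x + 2)/(x**2 + 2*x + 1) is valid.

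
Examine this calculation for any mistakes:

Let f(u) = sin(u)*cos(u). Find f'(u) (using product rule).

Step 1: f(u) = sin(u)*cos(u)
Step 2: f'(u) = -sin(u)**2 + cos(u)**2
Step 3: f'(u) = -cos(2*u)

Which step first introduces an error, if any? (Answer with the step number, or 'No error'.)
Step 3

Step 3 is incorrect due to a sign flip.
The step shows: -cos(2*u)
The correct value should be: cos(2*u)

Explanation: The sign of the whole expression was flipped: the term cos(2*u) was incorrectly written as -cos(2*u)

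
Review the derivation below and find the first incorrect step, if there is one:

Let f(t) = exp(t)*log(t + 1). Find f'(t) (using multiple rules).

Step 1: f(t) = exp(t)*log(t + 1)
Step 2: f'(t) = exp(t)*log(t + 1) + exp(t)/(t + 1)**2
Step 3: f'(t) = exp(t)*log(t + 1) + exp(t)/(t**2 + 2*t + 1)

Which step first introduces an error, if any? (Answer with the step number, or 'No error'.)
Step 2

Step 2 is incorrect due to a wrong exponent.
The step shows: exp(t)*log(t + 1) + exp(t)/(t + 1)**2
The correct value should be: exp(t)*log(t + 1) + exp(t)/(t + 1)

Explanation: The exponent -1 on t + 1 was incorrectly written as -2: the term exp(t)/(t + 1) was incorrectly written as exp(t)/(t + 1)**2
The later steps are derived from this incorrect expression, so the error originates in Step 2.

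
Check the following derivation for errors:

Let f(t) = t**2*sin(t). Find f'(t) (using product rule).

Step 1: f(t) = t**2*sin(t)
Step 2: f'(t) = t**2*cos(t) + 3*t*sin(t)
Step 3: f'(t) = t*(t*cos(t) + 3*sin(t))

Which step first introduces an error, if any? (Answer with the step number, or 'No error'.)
Step 2

Step 2 is incorrect due to a wrong coefficient.
The step shows: t**2*cos(t) + 3*t*sin(t)
The correct value should be: t**2*cos(t) + 2*t*sin(t)

Explanation: The coefficient 2 was incorrectly written as 3: the term 2*t*sin(t) was incorrectly written as 3*t*sin(t)
The later steps are derived from this incorrect expression, so the error originates in Step 2.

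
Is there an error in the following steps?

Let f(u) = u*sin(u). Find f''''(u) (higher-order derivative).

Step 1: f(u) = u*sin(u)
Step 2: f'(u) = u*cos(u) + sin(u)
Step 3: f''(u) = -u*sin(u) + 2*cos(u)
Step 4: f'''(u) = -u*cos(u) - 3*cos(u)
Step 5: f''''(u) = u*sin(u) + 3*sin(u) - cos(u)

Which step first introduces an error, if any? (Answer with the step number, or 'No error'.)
Step 4

Step 4 is incorrect due to a wrong trig function.
The step shows: -u*cos(u) - 3*cos(u)
The correct value should be: -u*cos(u) - 3*sin(u)

Explanation: sin(u) was incorrectly written as cos(u): the term -3*sin(u) was incorrectly written as -3*cos(u)
The later steps are derived from this incorrect expression, so the error originates in Step 4.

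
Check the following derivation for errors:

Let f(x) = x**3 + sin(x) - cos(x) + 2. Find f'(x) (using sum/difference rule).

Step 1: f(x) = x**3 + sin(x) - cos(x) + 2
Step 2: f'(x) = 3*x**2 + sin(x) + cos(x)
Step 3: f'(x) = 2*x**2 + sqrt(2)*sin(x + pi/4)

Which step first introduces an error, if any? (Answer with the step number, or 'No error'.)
Step 3

Step 3 is incorrect due to a wrong coefficient.
The step shows: 2*x**2 + sqrt(2)*sin(x + pi/4)
The correct value should be: 3*x**2 + sqrt(2)*sin(x + pi/4)

Explanation: The coefficient 3 was incorrectly written as 2: the term 3*x**2 was incorrectly written as 2*x**2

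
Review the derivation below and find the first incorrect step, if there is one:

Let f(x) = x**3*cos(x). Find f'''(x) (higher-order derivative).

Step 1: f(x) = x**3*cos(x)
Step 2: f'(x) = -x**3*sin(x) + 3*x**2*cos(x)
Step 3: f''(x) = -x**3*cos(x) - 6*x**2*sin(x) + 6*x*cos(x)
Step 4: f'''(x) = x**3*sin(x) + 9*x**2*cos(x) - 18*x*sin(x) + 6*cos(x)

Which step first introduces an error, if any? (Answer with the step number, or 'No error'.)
Step 4

Step 4 is incorrect due to a sign flip.
The step shows: x**3*sin(x) + 9*x**2*cos(x) - 18*x*sin(x) + 6*cos(x)
The correct value should be: x**3*sin(x) - 9*x**2*cos(x) - 18*x*sin(x) + 6*cos(x)

Explanation: The sign of one term was flipped: the term -9*x**2*cos(x) was incorrectly written as 9*x**2*cos(x)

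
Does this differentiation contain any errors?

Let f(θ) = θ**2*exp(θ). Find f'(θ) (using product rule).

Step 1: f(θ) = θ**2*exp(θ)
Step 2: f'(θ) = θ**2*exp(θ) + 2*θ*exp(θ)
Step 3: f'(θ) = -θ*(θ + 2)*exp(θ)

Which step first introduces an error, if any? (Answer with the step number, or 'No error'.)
Step 3

Step 3 is incorrect due to a sign flip.
The step shows: -θ*(θ + 2)*exp(θ)
The correct value should be: θ*(θ + 2)*exp(θ)

Explanation: The sign of the whole expression was flipped: the term θ*(θ + 2)*exp(θ) was incorrectly written as -θ*(θ + 2)*exp(θ)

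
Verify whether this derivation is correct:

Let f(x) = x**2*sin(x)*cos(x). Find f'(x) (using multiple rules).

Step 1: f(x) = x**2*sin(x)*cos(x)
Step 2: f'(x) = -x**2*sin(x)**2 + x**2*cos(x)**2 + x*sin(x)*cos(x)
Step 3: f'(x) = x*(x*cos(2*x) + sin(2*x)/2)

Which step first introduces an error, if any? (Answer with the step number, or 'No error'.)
Step 2

Step 2 is incorrect due to a wrong coefficient.
The step shows: -x**2*sin(x)**2 + x**2*cos(x)**2 + x*sin(x)*cos(x)
The correct value should be: -x**2*sin(x)**2 + x**2*cos(x)**2 + 2*x*sin(x)*cos(x)

Explanation: The coefficient 2 was incorrectly written as 1: the term 2*x*sin(x)*cos(x) was incorrectly written as x*sin(x)*cos(x)
The later steps are derived from this incorrect expression, so the error originates in Step 2.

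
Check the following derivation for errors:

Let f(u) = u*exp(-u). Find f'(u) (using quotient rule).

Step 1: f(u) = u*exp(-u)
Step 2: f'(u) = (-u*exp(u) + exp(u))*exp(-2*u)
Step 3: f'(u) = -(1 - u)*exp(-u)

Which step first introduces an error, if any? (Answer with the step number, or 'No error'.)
Step 3

Step 3 is incorrect due to a sign flip.
The step shows: -(1 - u)*exp(-u)
The correct value should be: (1 - u)*exp(-u)

Explanation: The sign of the whole expression was flipped: the term (1 - u)*exp(-u) was incorrectly written as -(1 - u)*exp(-u)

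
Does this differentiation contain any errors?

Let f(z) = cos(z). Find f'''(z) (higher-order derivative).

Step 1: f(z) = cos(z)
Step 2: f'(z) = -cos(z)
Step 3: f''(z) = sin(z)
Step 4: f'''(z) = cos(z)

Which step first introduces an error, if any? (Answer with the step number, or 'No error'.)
Step 2

Step 2 is incorrect due to a wrong trig function.
The step shows: -cos(z)
The correct value should be: -sin(z)

Explanation: sin(z) was incorrectly written as cos(z): the term -sin(z) was incorrectly written as -cos(z)
The later steps are derived from this incorrect expression, so the error originates in Step 2.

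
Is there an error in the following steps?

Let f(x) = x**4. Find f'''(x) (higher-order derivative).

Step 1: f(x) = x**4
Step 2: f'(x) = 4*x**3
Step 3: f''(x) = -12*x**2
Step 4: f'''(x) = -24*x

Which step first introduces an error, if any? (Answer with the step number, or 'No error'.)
Step 3

Step 3 is incorrect due to a sign flip.
The step shows: -12*x**2
The correct value should be: 12*x**2

Explanation: The sign of the whole expression was flipped: the term 12*x**2 was incorrectly written as -12*x**2
The later steps are derived from this incorrect expression, so the error originates in Step 3.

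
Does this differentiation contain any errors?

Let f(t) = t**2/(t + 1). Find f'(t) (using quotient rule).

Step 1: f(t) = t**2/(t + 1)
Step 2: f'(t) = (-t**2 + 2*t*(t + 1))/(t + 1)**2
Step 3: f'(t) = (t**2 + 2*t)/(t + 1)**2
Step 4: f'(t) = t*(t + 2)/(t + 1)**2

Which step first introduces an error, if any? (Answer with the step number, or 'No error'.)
No error

All steps in this derivation are correct.
The final answer f'(t) = t*(t + 2)/(t + 1)**2 is valid.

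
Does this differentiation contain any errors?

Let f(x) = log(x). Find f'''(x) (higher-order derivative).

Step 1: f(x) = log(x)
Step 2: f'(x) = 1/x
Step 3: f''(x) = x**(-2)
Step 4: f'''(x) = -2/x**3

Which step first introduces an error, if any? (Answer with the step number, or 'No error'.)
Step 3

Step 3 is incorrect due to a sign flip.
The step shows: x**(-2)
The correct value should be: -1/x**2

Explanation: The sign of the whole expression was flipped: the term -1/x**2 was incorrectly written as x**(-2)
The later steps are derived from this incorrect expression, so the error originates in Step 3.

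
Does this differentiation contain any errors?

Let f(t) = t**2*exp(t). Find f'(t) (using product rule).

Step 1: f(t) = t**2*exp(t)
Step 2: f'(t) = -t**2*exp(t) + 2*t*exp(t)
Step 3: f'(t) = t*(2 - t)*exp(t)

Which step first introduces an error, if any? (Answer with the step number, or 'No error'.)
Step 2

Step 2 is incorrect due to a sign flip.
The step shows: -t**2*exp(t) + 2*t*exp(t)
The correct value should be: t**2*exp(t) + 2*t*exp(t)

Explanation: The sign of one term was flipped: the term t**2*exp(t) was incorrectly written as -t**2*exp(t)
The later steps are derived from this incorrect expression, so the error originates in Step 2.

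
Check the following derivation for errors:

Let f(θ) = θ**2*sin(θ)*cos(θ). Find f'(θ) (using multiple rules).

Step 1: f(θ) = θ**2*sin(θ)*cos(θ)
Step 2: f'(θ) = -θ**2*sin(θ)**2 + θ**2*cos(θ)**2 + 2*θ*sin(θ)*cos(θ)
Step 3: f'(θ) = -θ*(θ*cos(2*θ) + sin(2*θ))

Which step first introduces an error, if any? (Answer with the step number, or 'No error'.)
Step 3

Step 3 is incorrect due to a sign flip.
The step shows: -θ*(θ*cos(2*θ) + sin(2*θ))
The correct value should be: θ*(θ*cos(2*θ) + sin(2*θ))

Explanation: The sign of the whole expression was flipped: the term θ*(θ*cos(2*θ) + sin(2*θ)) was incorrectly written as -θ*(θ*cos(2*θ) + sin(2*θ))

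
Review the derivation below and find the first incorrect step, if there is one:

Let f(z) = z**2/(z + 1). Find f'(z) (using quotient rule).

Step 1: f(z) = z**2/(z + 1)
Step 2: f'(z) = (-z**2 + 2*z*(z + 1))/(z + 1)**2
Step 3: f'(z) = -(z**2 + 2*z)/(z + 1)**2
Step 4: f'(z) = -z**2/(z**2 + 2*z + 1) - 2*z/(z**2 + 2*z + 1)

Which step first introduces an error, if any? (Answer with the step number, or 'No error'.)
Step 3

Step 3 is incorrect due to a sign flip.
The step shows: -(z**2 + 2*z)/(z + 1)**2
The correct value should be: (z**2 + 2*z)/(z + 1)**2

Explanation: The sign of the whole expression was flipped: the term (z**2 + 2*z)/(z + 1)**2 was incorrectly written as -(z**2 + 2*z)/(z + 1)**2
The later steps are derived from this incorrect expression, so the error originates in Step 3.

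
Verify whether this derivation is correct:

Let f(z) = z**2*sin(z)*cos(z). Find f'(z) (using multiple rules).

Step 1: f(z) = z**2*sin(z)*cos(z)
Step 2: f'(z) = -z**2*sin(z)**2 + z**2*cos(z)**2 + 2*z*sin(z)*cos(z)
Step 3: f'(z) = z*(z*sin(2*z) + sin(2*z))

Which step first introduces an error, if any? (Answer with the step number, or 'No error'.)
Step 3

Step 3 is incorrect due to a wrong trig function.
The step shows: z*(z*sin(2*z) + sin(2*z))
The correct value should be: z*(z*cos(2*z) + sin(2*z))

Explanation: cos(2*z) was incorrectly written as sin(2*z): the term z*(z*cos(2*z) + sin(2*z)) was incorrectly written as z*(z*sin(2*z) + sin(2*z))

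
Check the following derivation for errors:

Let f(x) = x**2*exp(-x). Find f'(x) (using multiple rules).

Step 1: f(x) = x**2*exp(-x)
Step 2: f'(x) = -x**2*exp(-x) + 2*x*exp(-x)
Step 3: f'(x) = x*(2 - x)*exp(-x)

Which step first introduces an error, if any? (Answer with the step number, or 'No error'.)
No error

All steps in this derivation are correct.
The final answer f'(x) = x*(2 - x)*exp(-x) is valid.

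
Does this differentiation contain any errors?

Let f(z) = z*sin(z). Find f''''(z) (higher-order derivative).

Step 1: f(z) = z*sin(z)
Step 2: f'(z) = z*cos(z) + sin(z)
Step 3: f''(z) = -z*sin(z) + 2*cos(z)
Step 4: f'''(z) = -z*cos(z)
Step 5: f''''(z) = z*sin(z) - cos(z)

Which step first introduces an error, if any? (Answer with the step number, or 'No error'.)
Step 4

Step 4 is incorrect due to a dropped term.
The step shows: -z*cos(z)
The correct value should be: -z*cos(z) - 3*sin(z)

Explanation: A term was dropped: the term -3*sin(z) was incorrectly omitted
The later steps are derived from this incorrect expression, so the error originates in Step 4.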